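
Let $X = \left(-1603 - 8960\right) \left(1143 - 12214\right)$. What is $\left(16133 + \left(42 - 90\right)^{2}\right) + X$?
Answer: $116961410$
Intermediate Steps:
$X = 116942973$ ($X = \left(-10563\right) \left(-11071\right) = 116942973$)
$\left(16133 + \left(42 - 90\right)^{2}\right) + X = \left(16133 + \left(42 - 90\right)^{2}\right) + 116942973 = \left(16133 + \left(-48\right)^{2}\right) + 116942973 = \left(16133 + 2304\right) + 116942973 = 18437 + 116942973 = 116961410$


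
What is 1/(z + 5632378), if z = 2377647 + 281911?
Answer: 1/8291936 ≈ 1.2060e-7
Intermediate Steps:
z = 2659558
1/(z + 5632378) = 1/(2659558 + 5632378) = 1/8291936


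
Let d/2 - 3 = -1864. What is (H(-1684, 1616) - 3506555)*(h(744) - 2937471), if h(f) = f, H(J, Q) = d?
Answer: 10308725243379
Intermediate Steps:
d = -3722 (d = 6 + 2*(-1864) = 6 - 3728 = -3722)
H(J, Q) = -3722
(H(-1684, 1616) - 3506555)*(h(744) - 2937471) = (-3722 - 3506555)*(744 - 2937471) = -3510277*(-2936727) = 10308725243379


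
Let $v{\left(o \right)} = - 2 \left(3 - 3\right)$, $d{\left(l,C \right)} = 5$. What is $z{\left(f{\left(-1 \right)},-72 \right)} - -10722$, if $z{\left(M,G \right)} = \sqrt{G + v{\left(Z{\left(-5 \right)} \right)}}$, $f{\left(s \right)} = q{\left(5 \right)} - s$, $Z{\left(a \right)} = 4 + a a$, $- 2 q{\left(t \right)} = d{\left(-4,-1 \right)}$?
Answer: $10722 + 6 i \sqrt{2} \approx 10722.0 + 8.4853 i$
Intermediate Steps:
$q{\left(t \right)} = - \frac{5}{2}$ ($q{\left(t \right)} = \left(- \frac{1}{2}\right) 5 = - \frac{5}{2}$)
$Z{\left(a \right)} = 4 + a^{2}$
$v{\left(o \right)} = 0$ ($v{\left(o \right)} = \left(-2\right) 0 = 0$)
$f{\left(s \right)} = - \frac{5}{2} - s$
$z{\left(M,G \right)} = \sqrt{G}$ ($z{\left(M,G \right)} = \sqrt{G + 0} = \sqrt{G}$)
$z{\left(f{\left(-1 \right)},-72 \right)} - -10722 = \sqrt{-72} - -10722 = 6 i \sqrt{2} + 10722 = 10722 + 6 i \sqrt{2}$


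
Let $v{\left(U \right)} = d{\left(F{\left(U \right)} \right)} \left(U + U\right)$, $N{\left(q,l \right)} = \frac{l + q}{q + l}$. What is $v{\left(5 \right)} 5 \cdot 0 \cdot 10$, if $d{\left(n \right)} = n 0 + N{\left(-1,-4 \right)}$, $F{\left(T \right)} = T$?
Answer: $0$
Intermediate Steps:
$N{\left(q,l \right)} = 1$ ($N{\left(q,l \right)} = \frac{l + q}{l + q} = 1$)
$d{\left(n \right)} = 1$ ($d{\left(n \right)} = n 0 + 1 = 0 + 1 = 1$)
$v{\left(U \right)} = 2 U$ ($v{\left(U \right)} = 1 \left(U + U\right) = 1 \cdot 2 U = 2 U$)
$v{\left(5 \right)} 5 \cdot 0 \cdot 10 = 2 \cdot 5 \cdot 5 \cdot 0 \cdot 10 = 10 \cdot 5 \cdot 0 = 50 \cdot 0 = 0$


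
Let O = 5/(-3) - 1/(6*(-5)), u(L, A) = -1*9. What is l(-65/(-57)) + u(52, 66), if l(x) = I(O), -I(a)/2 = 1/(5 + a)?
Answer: -969/101 ≈ -9.5941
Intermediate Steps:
u(L, A) = -9
O = -49/30 (O = 5*(-⅓) - 1/(-30) = -5/3 - 1*(-1/30) = -5/3 + 1/30 = -49/30 ≈ -1.6333)
I(a) = -2/(5 + a)
l(x) = -60/101 (l(x) = -2/(5 - 49/30) = -2/101/30 = -2*30/101 = -60/101)
l(-65/(-57)) + u(52, 66) = -60/101 - 9 = -969/101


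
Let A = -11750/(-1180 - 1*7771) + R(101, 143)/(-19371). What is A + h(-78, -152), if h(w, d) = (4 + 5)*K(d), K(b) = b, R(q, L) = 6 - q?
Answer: -236968815533/173389821 ≈ -1366.7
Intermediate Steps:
h(w, d) = 9*d (h(w, d) = (4 + 5)*d = 9*d)
A = 228459595/173389821 (A = -11750/(-1180 - 1*7771) + (6 - 1*101)/(-19371) = -11750/(-1180 - 7771) + (6 - 101)*(-1/19371) = -11750/(-8951) - 95*(-1/19371) = -11750*(-1/8951) + 95/19371 = 11750/8951 + 95/19371 = 228459595/173389821 ≈ 1.3176)
A + h(-78, -152) = 228459595/173389821 + 9*(-152) = 228459595/173389821 - 1368 = -236968815533/173389821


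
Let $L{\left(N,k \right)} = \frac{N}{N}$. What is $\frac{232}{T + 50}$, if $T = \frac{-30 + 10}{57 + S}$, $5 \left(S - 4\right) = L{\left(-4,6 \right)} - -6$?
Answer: $\frac{18096}{3875} \approx 4.6699$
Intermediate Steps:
$L{\left(N,k \right)} = 1$
$S = \frac{27}{5}$ ($S = 4 + \frac{1 - -6}{5} = 4 + \frac{1 + 6}{5} = 4 + \frac{1}{5} \cdot 7 = 4 + \frac{7}{5} = \frac{27}{5} \approx 5.4$)
$T = - \frac{25}{78}$ ($T = \frac{-30 + 10}{57 + \frac{27}{5}} = - \frac{20}{\frac{312}{5}} = \left(-20\right) \frac{5}{312} = - \frac{25}{78} \approx -0.32051$)
$\frac{232}{T + 50} = \frac{232}{- \frac{25}{78} + 50} = \frac{232}{\frac{3875}{78}} = 232 \cdot \frac{78}{3875} = \frac{18096}{3875}$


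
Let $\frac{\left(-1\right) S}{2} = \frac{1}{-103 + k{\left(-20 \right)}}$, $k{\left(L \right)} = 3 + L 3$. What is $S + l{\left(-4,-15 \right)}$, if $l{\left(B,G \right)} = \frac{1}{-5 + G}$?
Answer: $- \frac{3}{80} \approx -0.0375$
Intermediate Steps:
$k{\left(L \right)} = 3 + 3 L$
$S = \frac{1}{80}$ ($S = - \frac{2}{-103 + \left(3 + 3 \left(-20\right)\right)} = - \frac{2}{-103 + \left(3 - 60\right)} = - \frac{2}{-103 - 57} = - \frac{2}{-160} = \left(-2\right) \left(- \frac{1}{160}\right) = \frac{1}{80} \approx 0.0125$)
$S + l{\left(-4,-15 \right)} = \frac{1}{80} + \frac{1}{-5 - 15} = \frac{1}{80} + \frac{1}{-20} = \frac{1}{80} - \frac{1}{20} = - \frac{3}{80}$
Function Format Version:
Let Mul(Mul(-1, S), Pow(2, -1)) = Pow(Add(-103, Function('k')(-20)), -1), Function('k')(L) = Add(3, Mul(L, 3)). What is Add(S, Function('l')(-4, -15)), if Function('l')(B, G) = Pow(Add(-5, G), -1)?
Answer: Rational(-3, 80) ≈ -0.037500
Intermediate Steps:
Function('k')(L) = Add(3, Mul(3, L))
S = Rational(1, 80) (S = Mul(-2, Pow(Add(-103, Add(3, Mul(3, -20))), -1)) = Mul(-2, Pow(Add(-103, Add(3, -60)), -1)) = Mul(-2, Pow(Add(-103, -57), -1)) = Mul(-2, Pow(-160, -1)) = Mul(-2, Rational(-1, 160)) = Rational(1, 80) ≈ 0.012500)
Add(S, Function('l')(-4, -15)) = Add(Rational(1, 80), Pow(Add(-5, -15), -1)) = Add(Rational(1, 80), Pow(-20, -1)) = Add(Rational(1, 80), Rational(-1, 20)) = Rational(-3, 80)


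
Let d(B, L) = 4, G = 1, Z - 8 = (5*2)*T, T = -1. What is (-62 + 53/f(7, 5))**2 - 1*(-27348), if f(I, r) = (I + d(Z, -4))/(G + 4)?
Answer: 3482997/121 ≈ 28785.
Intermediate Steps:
Z = -2 (Z = 8 + (5*2)*(-1) = 8 + 10*(-1) = 8 - 10 = -2)
f(I, r) = 4/5 + I/5 (f(I, r) = (I + 4)/(1 + 4) = (4 + I)/5 = (4 + I)*(1/5) = 4/5 + I/5)
(-62 + 53/f(7, 5))**2 - 1*(-27348) = (-62 + 53/(4/5 + (1/5)*7))**2 - 1*(-27348) = (-62 + 53/(4/5 + 7/5))**2 + 27348 = (-62 + 53/(11/5))**2 + 27348 = (-62 + 53*(5/11))**2 + 27348 = (-62 + 265/11)**2 + 27348 = (-417/11)**2 + 27348 = 173889/121 + 27348 = 3482997/121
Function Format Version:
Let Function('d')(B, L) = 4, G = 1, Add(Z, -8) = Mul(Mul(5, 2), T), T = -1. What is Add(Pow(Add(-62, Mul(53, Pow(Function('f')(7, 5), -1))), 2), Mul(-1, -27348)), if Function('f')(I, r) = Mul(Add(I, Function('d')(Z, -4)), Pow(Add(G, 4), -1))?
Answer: Rational(3482997, 121) ≈ 28785.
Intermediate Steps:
Z = -2 (Z = Add(8, Mul(Mul(5, 2), -1)) = Add(8, Mul(10, -1)) = Add(8, -10) = -2)
Function('f')(I, r) = Add(Rational(4, 5), Mul(Rational(1, 5), I)) (Function('f')(I, r) = Mul(Add(I, 4), Pow(Add(1, 4), -1)) = Mul(Add(4, I), Pow(5, -1)) = Mul(Add(4, I), Rational(1, 5)) = Add(Rational(4, 5), Mul(Rational(1, 5), I)))
Add(Pow(Add(-62, Mul(53, Pow(Function('f')(7, 5), -1))), 2), Mul(-1, -27348)) = Add(Pow(Add(-62, Mul(53, Pow(Add(Rational(4, 5), Mul(Rational(1, 5), 7)), -1))), 2), Mul(-1, -27348)) = Add(Pow(Add(-62, Mul(53, Pow(Add(Rational(4, 5), Rational(7, 5)), -1))), 2), 27348) = Add(Pow(Add(-62, Mul(53, Pow(Rational(11, 5), -1))), 2), 27348) = Add(Pow(Add(-62, Mul(53, Rational(5, 11))), 2), 27348) = Add(Pow(Add(-62, Rational(265, 11)), 2), 27348) = Add(Pow(Rational(-417, 11), 2), 27348) = Add(Rational(173889, 121), 27348) = Rational(3482997, 121)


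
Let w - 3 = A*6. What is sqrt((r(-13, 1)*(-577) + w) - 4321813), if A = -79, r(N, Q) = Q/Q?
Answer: I*sqrt(4322861) ≈ 2079.1*I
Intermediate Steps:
r(N, Q) = 1
w = -471 (w = 3 - 79*6 = 3 - 474 = -471)
sqrt((r(-13, 1)*(-577) + w) - 4321813) = sqrt((1*(-577) - 471) - 4321813) = sqrt((-577 - 471) - 4321813) = sqrt(-1048 - 4321813) = sqrt(-4322861) = I*sqrt(4322861)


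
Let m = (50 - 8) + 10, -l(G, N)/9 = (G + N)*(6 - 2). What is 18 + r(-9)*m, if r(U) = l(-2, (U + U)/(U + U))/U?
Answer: -190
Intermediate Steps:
l(G, N) = -36*G - 36*N (l(G, N) = -9*(G + N)*(6 - 2) = -9*(G + N)*4 = -9*(4*G + 4*N) = -36*G - 36*N)
m = 52 (m = 42 + 10 = 52)
r(U) = 36/U (r(U) = (-36*(-2) - 36*(U + U)/(U + U))/U = (72 - 36*2*U/(2*U))/U = (72 - 36*2*U*1/(2*U))/U = (72 - 36*1)/U = (72 - 36)/U = 36/U)
18 + r(-9)*m = 18 + (36/(-9))*52 = 18 + (36*(-1/9))*52 = 18 - 4*52 = 18 - 208 = -190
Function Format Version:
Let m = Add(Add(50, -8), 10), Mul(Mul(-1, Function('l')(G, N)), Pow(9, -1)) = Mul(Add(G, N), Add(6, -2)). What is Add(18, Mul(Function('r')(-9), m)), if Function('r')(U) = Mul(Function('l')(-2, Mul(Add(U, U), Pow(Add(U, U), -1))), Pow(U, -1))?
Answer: -190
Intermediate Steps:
Function('l')(G, N) = Add(Mul(-36, G), Mul(-36, N)) (Function('l')(G, N) = Mul(-9, Mul(Add(G, N), Add(6, -2))) = Mul(-9, Mul(Add(G, N), 4)) = Mul(-9, Add(Mul(4, G), Mul(4, N))) = Add(Mul(-36, G), Mul(-36, N)))
m = 52 (m = Add(42, 10) = 52)
Function('r')(U) = Mul(36, Pow(U, -1)) (Function('r')(U) = Mul(Add(Mul(-36, -2), Mul(-36, Mul(Add(U, U), Pow(Add(U, U), -1)))), Pow(U, -1)) = Mul(Add(72, Mul(-36, Mul(Mul(2, U), Pow(Mul(2, U), -1)))), Pow(U, -1)) = Mul(Add(72, Mul(-36, Mul(Mul(2, U), Mul(Rational(1, 2), Pow(U, -1))))), Pow(U, -1)) = Mul(Add(72, Mul(-36, 1)), Pow(U, -1)) = Mul(Add(72, -36), Pow(U, -1)) = Mul(36, Pow(U, -1)))
Add(18, Mul(Function('r')(-9), m)) = Add(18, Mul(Mul(36, Pow(-9, -1)), 52)) = Add(18, Mul(Mul(36, Rational(-1, 9)), 52)) = Add(18, Mul(-4, 52)) = Add(18, -208) = -190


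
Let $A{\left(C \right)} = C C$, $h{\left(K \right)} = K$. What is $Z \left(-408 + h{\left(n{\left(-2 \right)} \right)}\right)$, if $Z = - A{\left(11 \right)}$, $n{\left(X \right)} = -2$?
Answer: $49610$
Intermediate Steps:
$A{\left(C \right)} = C^{2}$
$Z = -121$ ($Z = - 11^{2} = \left(-1\right) 121 = -121$)
$Z \left(-408 + h{\left(n{\left(-2 \right)} \right)}\right) = - 121 \left(-408 - 2\right) = \left(-121\right) \left(-410\right) = 49610$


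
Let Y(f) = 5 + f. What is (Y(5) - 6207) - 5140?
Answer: -11337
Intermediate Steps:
(Y(5) - 6207) - 5140 = ((5 + 5) - 6207) - 5140 = (10 - 6207) - 5140 = -6197 - 5140 = -11337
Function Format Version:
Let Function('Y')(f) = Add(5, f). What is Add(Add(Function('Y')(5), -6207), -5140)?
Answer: -11337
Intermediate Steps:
Add(Add(Function('Y')(5), -6207), -5140) = Add(Add(Add(5, 5), -6207), -5140) = Add(Add(10, -6207), -5140) = Add(-6197, -5140) = -11337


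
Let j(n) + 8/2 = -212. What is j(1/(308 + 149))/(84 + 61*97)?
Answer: -216/6001 ≈ -0.035994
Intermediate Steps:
j(n) = -216 (j(n) = -4 - 212 = -216)
j(1/(308 + 149))/(84 + 61*97) = -216/(84 + 61*97) = -216/(84 + 5917) = -216/6001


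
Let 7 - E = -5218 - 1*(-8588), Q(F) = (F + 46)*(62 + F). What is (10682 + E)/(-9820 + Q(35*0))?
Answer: -563/536 ≈ -1.0504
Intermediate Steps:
Q(F) = (46 + F)*(62 + F)
E = -3363 (E = 7 - (-5218 - 1*(-8588)) = 7 - (-5218 + 8588) = 7 - 1*3370 = 7 - 3370 = -3363)
(10682 + E)/(-9820 + Q(35*0)) = (10682 - 3363)/(-9820 + (2852 + (35*0)² + 108*(35*0))) = 7319/(-9820 + (2852 + 0² + 108*0)) = 7319/(-9820 + (2852 + 0 + 0)) = 7319/(-9820 + 2852) = 7319/(-6968) = 7319*(-1/6968) = -563/536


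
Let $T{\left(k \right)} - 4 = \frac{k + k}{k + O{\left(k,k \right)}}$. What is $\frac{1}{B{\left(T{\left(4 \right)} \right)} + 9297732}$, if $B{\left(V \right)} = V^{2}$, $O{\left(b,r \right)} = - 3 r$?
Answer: $\frac{1}{9297741} \approx 1.0755 \cdot 10^{-7}$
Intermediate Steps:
$T{\left(k \right)} = 3$ ($T{\left(k \right)} = 4 + \frac{k + k}{k - 3 k} = 4 + \frac{2 k}{\left(-2\right) k} = 4 + 2 k \left(- \frac{1}{2 k}\right) = 4 - 1 = 3$)
$\frac{1}{B{\left(T{\left(4 \right)} \right)} + 9297732} = \frac{1}{3^{2} + 9297732} = \frac{1}{9 + 9297732} = \frac{1}{9297741}$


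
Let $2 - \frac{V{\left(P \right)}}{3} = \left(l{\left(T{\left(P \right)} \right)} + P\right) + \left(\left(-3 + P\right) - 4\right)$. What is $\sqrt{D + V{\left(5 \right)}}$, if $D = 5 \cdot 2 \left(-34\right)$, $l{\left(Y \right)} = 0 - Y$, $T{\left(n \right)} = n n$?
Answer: $2 i \sqrt{67} \approx 16.371 i$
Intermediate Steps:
$T{\left(n \right)} = n^{2}$
$l{\left(Y \right)} = - Y$
$V{\left(P \right)} = 27 - 6 P + 3 P^{2}$ ($V{\left(P \right)} = 6 - 3 \left(\left(- P^{2} + P\right) + \left(\left(-3 + P\right) - 4\right)\right) = 6 - 3 \left(\left(P - P^{2}\right) + \left(-7 + P\right)\right) = 6 - 3 \left(-7 - P^{2} + 2 P\right) = 6 + \left(21 - 6 P + 3 P^{2}\right) = 27 - 6 P + 3 P^{2}$)
$D = -340$ ($D = 10 \left(-34\right) = -340$)
$\sqrt{D + V{\left(5 \right)}} = \sqrt{-340 + \left(27 - 30 + 3 \cdot 5^{2}\right)} = \sqrt{-340 + \left(27 - 30 + 3 \cdot 25\right)} = \sqrt{-340 + \left(27 - 30 + 75\right)} = \sqrt{-340 + 72} = \sqrt{-268} = 2 i \sqrt{67}$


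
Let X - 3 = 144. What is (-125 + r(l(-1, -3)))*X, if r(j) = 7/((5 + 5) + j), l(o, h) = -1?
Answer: -54782/3 ≈ -18261.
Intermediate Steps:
X = 147 (X = 3 + 144 = 147)
r(j) = 7/(10 + j)
(-125 + r(l(-1, -3)))*X = (-125 + 7/(10 - 1))*147 = (-125 + 7/9)*147 = -1118/9*147 = -54782/3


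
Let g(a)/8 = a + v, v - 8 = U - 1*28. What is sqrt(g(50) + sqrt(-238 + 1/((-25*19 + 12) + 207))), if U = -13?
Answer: sqrt(2176 + I*sqrt(60929))/4 ≈ 11.681 + 0.66039*I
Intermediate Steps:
v = -33 (v = 8 + (-13 - 1*28) = 8 + (-13 - 28) = 8 - 41 = -33)
g(a) = -264 + 8*a (g(a) = 8*(a - 33) = 8*(-33 + a) = -264 + 8*a)
sqrt(g(50) + sqrt(-238 + 1/((-25*19 + 12) + 207))) = sqrt((-264 + 8*50) + sqrt(-238 + 1/((-25*19 + 12) + 207))) = sqrt((-264 + 400) + sqrt(-238 + 1/((-475 + 12) + 207))) = sqrt(136 + sqrt(-238 + 1/(-463 + 207))) = sqrt(136 + sqrt(-238 + 1/(-256))) = sqrt(136 + sqrt(-238 - 1/256)) = sqrt(136 + sqrt(-60929/256)) = sqrt(136 + I*sqrt(60929)/16)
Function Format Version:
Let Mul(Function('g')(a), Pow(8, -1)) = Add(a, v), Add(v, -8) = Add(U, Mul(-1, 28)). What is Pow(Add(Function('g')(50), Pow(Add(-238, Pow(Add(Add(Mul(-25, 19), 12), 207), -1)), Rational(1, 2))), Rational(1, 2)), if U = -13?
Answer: Mul(Rational(1, 4), Pow(Add(2176, Mul(I, Pow(60929, Rational(1, 2)))), Rational(1, 2))) ≈ Add(11.681, Mul(0.66039, I))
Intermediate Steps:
v = -33 (v = Add(8, Add(-13, Mul(-1, 28))) = Add(8, Add(-13, -28)) = Add(8, -41) = -33)
Function('g')(a) = Add(-264, Mul(8, a)) (Function('g')(a) = Mul(8, Add(a, -33)) = Mul(8, Add(-33, a)) = Add(-264, Mul(8, a)))
Pow(Add(Function('g')(50), Pow(Add(-238, Pow(Add(Add(Mul(-25, 19), 12), 207), -1)), Rational(1, 2))), Rational(1, 2)) = Pow(Add(Add(-264, Mul(8, 50)), Pow(Add(-238, Pow(Add(Add(Mul(-25, 19), 12), 207), -1)), Rational(1, 2))), Rational(1, 2)) = Pow(Add(Add(-264, 400), Pow(Add(-238, Pow(Add(Add(-475, 12), 207), -1)), Rational(1, 2))), Rational(1, 2)) = Pow(Add(136, Pow(Add(-238, Pow(Add(-463, 207), -1)), Rational(1, 2))), Rational(1, 2)) = Pow(Add(136, Pow(Add(-238, Pow(-256, -1)), Rational(1, 2))), Rational(1, 2)) = Pow(Add(136, Pow(Add(-238, Rational(-1, 256)), Rational(1, 2))), Rational(1, 2)) = Pow(Add(136, Pow(Rational(-60929, 256), Rational(1, 2))), Rational(1, 2)) = Pow(Add(136, Mul(Rational(1, 16), I, Pow(60929, Rational(1, 2)))), Rational(1, 2))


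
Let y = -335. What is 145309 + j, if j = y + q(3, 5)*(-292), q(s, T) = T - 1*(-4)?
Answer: 142346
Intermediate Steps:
q(s, T) = 4 + T (q(s, T) = T + 4 = 4 + T)
j = -2963 (j = -335 + (4 + 5)*(-292) = -335 + 9*(-292) = -335 - 2628 = -2963)
145309 + j = 145309 - 2963 = 142346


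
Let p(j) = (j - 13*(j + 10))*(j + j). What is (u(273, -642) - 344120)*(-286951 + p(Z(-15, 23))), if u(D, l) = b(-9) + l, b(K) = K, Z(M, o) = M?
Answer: 99449539721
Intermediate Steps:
u(D, l) = -9 + l
p(j) = 2*j*(-130 - 12*j) (p(j) = (j - 13*(10 + j))*(2*j) = (j + (-130 - 13*j))*(2*j) = (-130 - 12*j)*(2*j) = 2*j*(-130 - 12*j))
(u(273, -642) - 344120)*(-286951 + p(Z(-15, 23))) = ((-9 - 642) - 344120)*(-286951 - 4*(-15)*(65 + 6*(-15))) = (-651 - 344120)*(-286951 - 4*(-15)*(65 - 90)) = -344771*(-286951 - 4*(-15)*(-25)) = -344771*(-286951 - 1500) = -344771*(-288451) = 99449539721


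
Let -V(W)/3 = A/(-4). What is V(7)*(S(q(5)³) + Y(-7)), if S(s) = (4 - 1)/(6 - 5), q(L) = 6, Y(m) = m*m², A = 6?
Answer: -1530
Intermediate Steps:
Y(m) = m³
S(s) = 3 (S(s) = 3/1 = 3*1 = 3)
V(W) = 9/2 (V(W) = -18/(-4) = -18*(-1)/4 = -3*(-3/2) = 9/2)
V(7)*(S(q(5)³) + Y(-7)) = 9*(3 + (-7)³)/2 = 9*(3 - 343)/2 = (9/2)*(-340) = -1530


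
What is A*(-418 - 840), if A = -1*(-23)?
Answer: -28934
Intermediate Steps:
A = 23
A*(-418 - 840) = 23*(-418 - 840) = 23*(-1258) = -28934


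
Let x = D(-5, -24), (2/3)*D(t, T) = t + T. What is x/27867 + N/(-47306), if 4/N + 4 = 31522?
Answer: -1544242823/989272202058 ≈ -0.0015610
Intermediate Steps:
N = 2/15759 (N = 4/(-4 + 31522) = 4/31518 = 4*(1/31518) = 2/15759 ≈ 0.00012691)
D(t, T) = 3*T/2 + 3*t/2 (D(t, T) = 3*(t + T)/2 = 3*(T + t)/2 = 3*T/2 + 3*t/2)
x = -87/2 (x = (3/2)*(-24) + (3/2)*(-5) = -36 - 15/2 = -87/2 ≈ -43.500)
x/27867 + N/(-47306) = -87/2/27867 + (2/15759)/(-47306) = -87/2*1/27867 + (2/15759)*(-1/47306) = -29/18578 - 1/372747627 = -1544242823/989272202058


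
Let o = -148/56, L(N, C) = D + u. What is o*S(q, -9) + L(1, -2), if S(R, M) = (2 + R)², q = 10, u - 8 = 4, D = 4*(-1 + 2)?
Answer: -2552/7 ≈ -364.57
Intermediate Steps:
D = 4 (D = 4*1 = 4)
u = 12 (u = 8 + 4 = 12)
L(N, C) = 16 (L(N, C) = 4 + 12 = 16)
o = -37/14 (o = -148*1/56 = -37/14 ≈ -2.6429)
o*S(q, -9) + L(1, -2) = -37*(2 + 10)²/14 + 16 = -37/14*12² + 16 = -37/14*144 + 16 = -2664/7 + 16 = -2552/7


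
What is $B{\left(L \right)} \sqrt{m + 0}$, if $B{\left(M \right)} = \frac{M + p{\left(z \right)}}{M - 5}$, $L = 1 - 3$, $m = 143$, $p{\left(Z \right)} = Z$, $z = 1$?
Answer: $\frac{\sqrt{143}}{7} \approx 1.7083$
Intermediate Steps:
$L = -2$ ($L = 1 - 3 = -2$)
$B{\left(M \right)} = \frac{1 + M}{-5 + M}$ ($B{\left(M \right)} = \frac{M + 1}{M - 5} = \frac{1 + M}{-5 + M}$)
$B{\left(L \right)} \sqrt{m + 0} = \frac{1 - 2}{-5 - 2} \sqrt{143 + 0} = \frac{1}{-7} \left(-1\right) \sqrt{143} = \left(- \frac{1}{7}\right) \left(-1\right) \sqrt{143} = \frac{\sqrt{143}}{7}$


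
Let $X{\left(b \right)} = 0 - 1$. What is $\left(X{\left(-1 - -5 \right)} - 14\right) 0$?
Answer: $0$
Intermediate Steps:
$X{\left(b \right)} = -1$ ($X{\left(b \right)} = 0 - 1 = -1$)
$\left(X{\left(-1 - -5 \right)} - 14\right) 0 = \left(-1 - 14\right) 0 = \left(-15\right) 0 = 0$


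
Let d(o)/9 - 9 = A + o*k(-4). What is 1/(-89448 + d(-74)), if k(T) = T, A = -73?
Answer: -1/87360 ≈ -1.1447e-5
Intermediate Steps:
d(o) = -576 - 36*o (d(o) = 81 + 9*(-73 + o*(-4)) = 81 + 9*(-73 - 4*o) = 81 + (-657 - 36*o) = -576 - 36*o)
1/(-89448 + d(-74)) = 1/(-89448 + (-576 - 36*(-74))) = 1/(-89448 + (-576 + 2664)) = 1/(-89448 + 2088) = 1/(-87360) = -1/87360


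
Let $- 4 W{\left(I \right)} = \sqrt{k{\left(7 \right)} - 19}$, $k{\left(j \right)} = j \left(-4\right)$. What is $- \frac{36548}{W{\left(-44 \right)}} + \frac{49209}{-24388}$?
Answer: $- \frac{49209}{24388} - \frac{146192 i \sqrt{47}}{47} \approx -2.0178 - 21324.0 i$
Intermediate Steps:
$k{\left(j \right)} = - 4 j$
$W{\left(I \right)} = - \frac{i \sqrt{47}}{4}$ ($W{\left(I \right)} = - \frac{\sqrt{\left(-4\right) 7 - 19}}{4} = - \frac{\sqrt{-28 - 19}}{4} = - \frac{\sqrt{-47}}{4} = - \frac{i \sqrt{47}}{4}$)
$- \frac{36548}{W{\left(-44 \right)}} + \frac{49209}{-24388} = - \frac{36548}{\left(- \frac{1}{4}\right) i \sqrt{47}} + \frac{49209}{-24388} = - 36548 \frac{4 i \sqrt{47}}{47} + 49209 \left(- \frac{1}{24388}\right) = - \frac{146192 i \sqrt{47}}{47} - \frac{49209}{24388} = - \frac{49209}{24388} - \frac{146192 i \sqrt{47}}{47}$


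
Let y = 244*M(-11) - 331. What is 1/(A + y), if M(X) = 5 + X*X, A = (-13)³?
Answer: 1/28216 ≈ 3.5441e-5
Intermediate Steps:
A = -2197
M(X) = 5 + X²
y = 30413 (y = 244*(5 + (-11)²) - 331 = 244*(5 + 121) - 331 = 244*126 - 331 = 30744 - 331 = 30413)
1/(A + y) = 1/(-2197 + 30413) = 1/28216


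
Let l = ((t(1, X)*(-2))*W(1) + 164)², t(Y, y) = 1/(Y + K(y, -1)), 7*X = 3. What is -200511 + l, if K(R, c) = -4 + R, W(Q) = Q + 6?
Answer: -13915766/81 ≈ -1.7180e+5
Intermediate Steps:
X = 3/7 (X = (⅐)*3 = 3/7 ≈ 0.42857)
W(Q) = 6 + Q
t(Y, y) = 1/(-4 + Y + y) (t(Y, y) = 1/(Y + (-4 + y)) = 1/(-4 + Y + y))
l = 2325625/81 (l = ((-2/(-4 + 1 + 3/7))*(6 + 1) + 164)² = ((-2/(-18/7))*7 + 164)² = (-7/18*(-2)*7 + 164)² = ((7/9)*7 + 164)² = (49/9 + 164)² = (1525/9)² = 2325625/81 ≈ 28711.)
-200511 + l = -200511 + 2325625/81 = -13915766/81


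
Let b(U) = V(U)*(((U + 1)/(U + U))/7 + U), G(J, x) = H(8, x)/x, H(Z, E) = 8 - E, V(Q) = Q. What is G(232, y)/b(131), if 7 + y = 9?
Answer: 21/120193 ≈ 0.00017472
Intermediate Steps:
y = 2 (y = -7 + 9 = 2)
G(J, x) = (8 - x)/x
b(U) = U*(U + (1 + U)/(14*U)) (b(U) = U*(((U + 1)/(U + U))/7 + U) = U*(((1 + U)/((2*U)))*(1/7) + U) = U*(((1 + U)*(1/(2*U)))*(1/7) + U) = U*(((1 + U)/(2*U))*(1/7) + U) = U*((1 + U)/(14*U) + U) = U*(U + (1 + U)/(14*U)))
G(232, y)/b(131) = ((8 - 1*2)/2)/(1/14 + (1/14)*131*(1 + 14*131)) = ((8 - 2)/2)/(1/14 + (1/14)*131*(1 + 1834)) = ((1/2)*6)/(1/14 + (1/14)*131*1835) = 3/(1/14 + 240385/14) = 3/(120193/7) = 3*(7/120193) = 21/120193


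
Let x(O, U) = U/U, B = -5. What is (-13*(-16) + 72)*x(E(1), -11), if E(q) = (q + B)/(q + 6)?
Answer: 280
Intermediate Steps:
E(q) = (-5 + q)/(6 + q) (E(q) = (q - 5)/(q + 6) = (-5 + q)/(6 + q))
x(O, U) = 1
(-13*(-16) + 72)*x(E(1), -11) = (-13*(-16) + 72)*1 = (208 + 72)*1 = 280*1 = 280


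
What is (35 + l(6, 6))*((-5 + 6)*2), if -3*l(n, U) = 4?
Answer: 202/3 ≈ 67.333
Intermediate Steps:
l(n, U) = -4/3 (l(n, U) = -⅓*4 = -4/3)
(35 + l(6, 6))*((-5 + 6)*2) = (35 - 4/3)*((-5 + 6)*2) = 101*(1*2)/3 = (101/3)*2 = 202/3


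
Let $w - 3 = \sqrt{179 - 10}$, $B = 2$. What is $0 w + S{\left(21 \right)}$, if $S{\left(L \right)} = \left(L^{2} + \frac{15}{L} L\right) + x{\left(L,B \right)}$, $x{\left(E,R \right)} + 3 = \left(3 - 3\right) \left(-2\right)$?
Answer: $453$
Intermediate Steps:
$x{\left(E,R \right)} = -3$ ($x{\left(E,R \right)} = -3 + \left(3 - 3\right) \left(-2\right) = -3 + 0 \left(-2\right) = -3 + 0 = -3$)
$w = 16$ ($w = 3 + \sqrt{179 - 10} = 3 + \sqrt{169} = 3 + 13 = 16$)
$S{\left(L \right)} = 12 + L^{2}$ ($S{\left(L \right)} = \left(L^{2} + \frac{15}{L} L\right) - 3 = \left(L^{2} + 15\right) - 3 = \left(15 + L^{2}\right) - 3 = 12 + L^{2}$)
$0 w + S{\left(21 \right)} = 0 \cdot 16 + \left(12 + 21^{2}\right) = 0 + \left(12 + 441\right) = 0 + 453 = 453$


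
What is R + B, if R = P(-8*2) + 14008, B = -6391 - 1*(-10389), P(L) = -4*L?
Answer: 18070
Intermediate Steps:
B = 3998 (B = -6391 + 10389 = 3998)
R = 14072 (R = -(-32)*2 + 14008 = -4*(-16) + 14008 = 64 + 14008 = 14072)
R + B = 14072 + 3998 = 18070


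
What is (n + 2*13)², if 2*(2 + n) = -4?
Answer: 484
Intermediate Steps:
n = -4 (n = -2 + (½)*(-4) = -2 - 2 = -4)
(n + 2*13)² = (-4 + 2*13)² = (-4 + 26)² = 22² = 484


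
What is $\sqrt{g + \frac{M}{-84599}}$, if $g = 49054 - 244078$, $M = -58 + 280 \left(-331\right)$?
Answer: $\frac{i \sqrt{1395777128432162}}{84599} \approx 441.61 i$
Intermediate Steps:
$M = -92738$ ($M = -58 - 92680 = -92738$)
$g = -195024$ ($g = 49054 - 244078 = -195024$)
$\sqrt{g + \frac{M}{-84599}} = \sqrt{-195024 - \frac{92738}{-84599}} = \sqrt{-195024 - - \frac{92738}{84599}} = \sqrt{-195024 + \frac{92738}{84599}} = \sqrt{- \frac{16498742638}{84599}} = \frac{i \sqrt{1395777128432162}}{84599}$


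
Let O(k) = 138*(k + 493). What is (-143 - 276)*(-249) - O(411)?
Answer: -20421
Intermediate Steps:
O(k) = 68034 + 138*k (O(k) = 138*(493 + k) = 68034 + 138*k)
(-143 - 276)*(-249) - O(411) = (-143 - 276)*(-249) - (68034 + 138*411) = -419*(-249) - (68034 + 56718) = 104331 - 1*124752 = 104331 - 124752 = -20421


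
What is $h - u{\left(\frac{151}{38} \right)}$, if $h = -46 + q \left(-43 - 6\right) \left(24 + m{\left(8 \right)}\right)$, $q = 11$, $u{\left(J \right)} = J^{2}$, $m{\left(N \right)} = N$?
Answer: $- \frac{24995337}{1444} \approx -17310.0$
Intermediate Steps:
$h = -17294$ ($h = -46 + 11 \left(-43 - 6\right) \left(24 + 8\right) = -46 + 11 \left(\left(-49\right) 32\right) = -46 + 11 \left(-1568\right) = -46 - 17248 = -17294$)
$h - u{\left(\frac{151}{38} \right)} = -17294 - \left(\frac{151}{38}\right)^{2} = -17294 - \frac{22801}{1444} = - \frac{24995337}{1444}$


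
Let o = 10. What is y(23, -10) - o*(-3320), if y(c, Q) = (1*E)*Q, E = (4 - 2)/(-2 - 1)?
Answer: 99620/3 ≈ 33207.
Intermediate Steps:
E = -⅔ (E = 2/(-3) = 2*(-⅓) = -⅔ ≈ -0.66667)
y(c, Q) = -2*Q/3 (y(c, Q) = (1*(-⅔))*Q = -2*Q/3)
y(23, -10) - o*(-3320) = -⅔*(-10) - 10*(-3320) = 20/3 - 1*(-33200) = 20/3 + 33200 = 99620/3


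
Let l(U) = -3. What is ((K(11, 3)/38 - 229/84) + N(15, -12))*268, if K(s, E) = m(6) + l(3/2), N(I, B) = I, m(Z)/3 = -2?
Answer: 1287137/399 ≈ 3225.9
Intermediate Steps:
m(Z) = -6 (m(Z) = 3*(-2) = -6)
K(s, E) = -9 (K(s, E) = -6 - 3 = -9)
((K(11, 3)/38 - 229/84) + N(15, -12))*268 = ((-9/38 - 229/84) + 15)*268 = (-4729/1596 + 15)*268 = (19211/1596)*268 = 1287137/399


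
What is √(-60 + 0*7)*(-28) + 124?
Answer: 124 - 56*I*√15 ≈ 124.0 - 216.89*I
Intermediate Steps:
√(-60 + 0*7)*(-28) + 124 = √(-60 + 0)*(-28) + 124 = √(-60)*(-28) + 124 = (2*I*√15)*(-28) + 124 = -56*I*√15 + 124 = 124 - 56*I*√15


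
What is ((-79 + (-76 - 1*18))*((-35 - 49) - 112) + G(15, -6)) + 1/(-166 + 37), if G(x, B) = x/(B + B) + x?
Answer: 17503619/516 ≈ 33922.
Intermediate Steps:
G(x, B) = x + x/(2*B) (G(x, B) = x/((2*B)) + x = (1/(2*B))*x + x = x/(2*B) + x = x + x/(2*B))
((-79 + (-76 - 1*18))*((-35 - 49) - 112) + G(15, -6)) + 1/(-166 + 37) = ((-79 + (-76 - 1*18))*((-35 - 49) - 112) + (15 + (1/2)*15/(-6))) + 1/(-166 + 37) = ((-79 + (-76 - 18))*(-84 - 112) + (15 + (1/2)*15*(-1/6))) + 1/(-129) = ((-79 - 94)*(-196) + (15 - 5/4)) - 1/129 = (-173*(-196) + 55/4) - 1/129 = (33908 + 55/4) - 1/129 = 135687/4 - 1/129 = 17503619/516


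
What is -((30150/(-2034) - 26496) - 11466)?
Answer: 4291381/113 ≈ 37977.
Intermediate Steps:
-((30150/(-2034) - 26496) - 11466) = -((30150*(-1/2034) - 26496) - 11466) = -((-1675/113 - 26496) - 11466) = -(-2995723/113 - 11466) = -1*(-4291381/113) = 4291381/113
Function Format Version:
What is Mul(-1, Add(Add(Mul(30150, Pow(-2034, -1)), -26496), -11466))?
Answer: Rational(4291381, 113) ≈ 37977.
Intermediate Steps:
Mul(-1, Add(Add(Mul(30150, Pow(-2034, -1)), -26496), -11466)) = Mul(-1, Add(Add(Mul(30150, Rational(-1, 2034)), -26496), -11466)) = Mul(-1, Add(Add(Rational(-1675, 113), -26496), -11466)) = Mul(-1, Add(Rational(-2995723, 113), -11466)) = Mul(-1, Rational(-4291381, 113)) = Rational(4291381, 113)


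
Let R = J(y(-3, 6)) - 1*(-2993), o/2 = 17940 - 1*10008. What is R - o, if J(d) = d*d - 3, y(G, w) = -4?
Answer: -12858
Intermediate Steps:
J(d) = -3 + d² (J(d) = d² - 3 = -3 + d²)
o = 15864 (o = 2*(17940 - 1*10008) = 2*(17940 - 10008) = 2*7932 = 15864)
R = 3006 (R = (-3 + (-4)²) - 1*(-2993) = (-3 + 16) + 2993 = 13 + 2993 = 3006)
R - o = 3006 - 1*15864 = 3006 - 15864 = -12858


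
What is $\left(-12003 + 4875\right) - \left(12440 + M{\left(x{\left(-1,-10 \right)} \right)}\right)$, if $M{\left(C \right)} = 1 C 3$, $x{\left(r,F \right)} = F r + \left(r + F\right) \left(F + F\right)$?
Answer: $-20258$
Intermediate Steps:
$x{\left(r,F \right)} = F r + 2 F \left(F + r\right)$ ($x{\left(r,F \right)} = F r + \left(F + r\right) 2 F = F r + 2 F \left(F + r\right)$)
$M{\left(C \right)} = 3 C$ ($M{\left(C \right)} = C 3 = 3 C$)
$\left(-12003 + 4875\right) - \left(12440 + M{\left(x{\left(-1,-10 \right)} \right)}\right) = \left(-12003 + 4875\right) - \left(12440 + 3 \left(- 10 \left(2 \left(-10\right) + 3 \left(-1\right)\right)\right)\right) = -7128 - \left(12440 + 3 \left(- 10 \left(-20 - 3\right)\right)\right) = -7128 - \left(12440 + 3 \left(\left(-10\right) \left(-23\right)\right)\right) = -7128 - \left(12440 + 3 \cdot 230\right) = -7128 - 13130 = -20258$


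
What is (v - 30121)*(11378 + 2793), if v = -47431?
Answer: -1098989392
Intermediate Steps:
(v - 30121)*(11378 + 2793) = (-47431 - 30121)*(11378 + 2793) = -77552*14171 = -1098989392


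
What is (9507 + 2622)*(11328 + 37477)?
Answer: 591955845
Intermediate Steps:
(9507 + 2622)*(11328 + 37477) = 12129*48805 = 591955845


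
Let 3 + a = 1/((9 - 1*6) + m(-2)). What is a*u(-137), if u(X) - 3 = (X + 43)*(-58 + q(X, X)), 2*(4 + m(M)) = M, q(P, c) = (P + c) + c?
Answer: -308623/2 ≈ -1.5431e+5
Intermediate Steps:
q(P, c) = P + 2*c
m(M) = -4 + M/2
u(X) = 3 + (-58 + 3*X)*(43 + X) (u(X) = 3 + (X + 43)*(-58 + (X + 2*X)) = 3 + (43 + X)*(-58 + 3*X) = 3 + (-58 + 3*X)*(43 + X))
a = -7/2 (a = -3 + 1/((9 - 1*6) + (-4 + (½)*(-2))) = -3 + 1/((9 - 6) + (-4 - 1)) = -3 + 1/(3 - 5) = -3 + 1/(-2) = -3 - ½ = -7/2 ≈ -3.5000)
a*u(-137) = -7*(-2491 + 3*(-137)² + 71*(-137))/2 = -7*(-2491 + 3*18769 - 9727)/2 = -7*(-2491 + 56307 - 9727)/2 = -7/2*44089 = -308623/2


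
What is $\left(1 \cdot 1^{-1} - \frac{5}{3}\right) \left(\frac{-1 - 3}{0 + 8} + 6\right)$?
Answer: $- \frac{11}{3} \approx -3.6667$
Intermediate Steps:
$\left(1 \cdot 1^{-1} - \frac{5}{3}\right) \left(\frac{-1 - 3}{0 + 8} + 6\right) = \left(1 \cdot 1 - \frac{5}{3}\right) \left(- \frac{4}{8} + 6\right) = \left(1 - \frac{5}{3}\right) \left(\left(-4\right) \frac{1}{8} + 6\right) = - \frac{2 \left(- \frac{1}{2} + 6\right)}{3} = \left(- \frac{2}{3}\right) \frac{11}{2} = - \frac{11}{3}$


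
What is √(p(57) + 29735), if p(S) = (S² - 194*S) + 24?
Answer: 5*√878 ≈ 148.16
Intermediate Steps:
p(S) = 24 + S² - 194*S
√(p(57) + 29735) = √((24 + 57² - 194*57) + 29735) = √((24 + 3249 - 11058) + 29735) = √(-7785 + 29735) = √21950 = 5*√878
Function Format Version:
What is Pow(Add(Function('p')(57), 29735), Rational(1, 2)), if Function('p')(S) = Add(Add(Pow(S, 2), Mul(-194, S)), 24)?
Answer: Mul(5, Pow(878, Rational(1, 2))) ≈ 148.16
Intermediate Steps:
Function('p')(S) = Add(24, Pow(S, 2), Mul(-194, S))
Pow(Add(Function('p')(57), 29735), Rational(1, 2)) = Pow(Add(Add(24, Pow(57, 2), Mul(-194, 57)), 29735), Rational(1, 2)) = Pow(Add(Add(24, 3249, -11058), 29735), Rational(1, 2)) = Pow(Add(-7785, 29735), Rational(1, 2)) = Pow(21950, Rational(1, 2)) = Mul(5, Pow(878, Rational(1, 2)))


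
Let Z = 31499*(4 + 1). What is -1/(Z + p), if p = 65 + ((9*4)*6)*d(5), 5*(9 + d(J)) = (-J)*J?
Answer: -1/154536 ≈ -6.4710e-6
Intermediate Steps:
Z = 157495 (Z = 31499*5 = 157495)
d(J) = -9 - J²/5 (d(J) = -9 + ((-J)*J)/5 = -9 + (-J²)/5 = -9 - J²/5)
p = -2959 (p = 65 + ((9*4)*6)*(-9 - ⅕*5²) = 65 + (36*6)*(-9 - ⅕*25) = 65 + 216*(-9 - 5) = 65 + 216*(-14) = 65 - 3024 = -2959)
-1/(Z + p) = -1/(157495 - 2959) = -1/154536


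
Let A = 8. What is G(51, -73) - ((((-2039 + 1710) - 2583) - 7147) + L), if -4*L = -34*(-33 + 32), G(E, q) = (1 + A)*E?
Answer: 21053/2 ≈ 10527.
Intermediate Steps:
G(E, q) = 9*E (G(E, q) = (1 + 8)*E = 9*E)
L = -17/2 (L = -(-17)*(-33 + 32)/2 = -(-17)*(-1)/2 = -¼*34 = -17/2 ≈ -8.5000)
G(51, -73) - ((((-2039 + 1710) - 2583) - 7147) + L) = 9*51 - ((((-2039 + 1710) - 2583) - 7147) - 17/2) = 459 - (((-329 - 2583) - 7147) - 17/2) = 459 - ((-2912 - 7147) - 17/2) = 459 - (-10059 - 17/2) = 459 - 1*(-20135/2) = 459 + 20135/2 = 21053/2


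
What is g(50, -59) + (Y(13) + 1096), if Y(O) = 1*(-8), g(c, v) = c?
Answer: 1138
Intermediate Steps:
Y(O) = -8
g(50, -59) + (Y(13) + 1096) = 50 + (-8 + 1096) = 50 + 1088 = 1138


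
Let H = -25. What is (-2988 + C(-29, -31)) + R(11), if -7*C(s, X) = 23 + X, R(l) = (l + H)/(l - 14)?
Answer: -62626/21 ≈ -2982.2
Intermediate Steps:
R(l) = (-25 + l)/(-14 + l) (R(l) = (l - 25)/(l - 14) = (-25 + l)/(-14 + l))
C(s, X) = -23/7 - X/7 (C(s, X) = -(23 + X)/7 = -23/7 - X/7)
(-2988 + C(-29, -31)) + R(11) = (-2988 + (-23/7 - ⅐*(-31))) + (-25 + 11)/(-14 + 11) = (-2988 + (-23/7 + 31/7)) - 14/(-3) = (-2988 + 8/7) - ⅓*(-14) = -20908/7 + 14/3 = -62626/21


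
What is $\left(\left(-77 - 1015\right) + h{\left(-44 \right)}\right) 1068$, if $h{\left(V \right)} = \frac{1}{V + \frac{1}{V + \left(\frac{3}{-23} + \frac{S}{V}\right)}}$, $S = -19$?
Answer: $- \frac{567635600277}{486706} \approx -1.1663 \cdot 10^{6}$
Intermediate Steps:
$h{\left(V \right)} = \frac{1}{V + \frac{1}{- \frac{3}{23} + V - \frac{19}{V}}}$ ($h{\left(V \right)} = \frac{1}{V + \frac{1}{V + \left(\frac{3}{-23} - \frac{19}{V}\right)}} = \frac{1}{V + \frac{1}{V + \left(3 \left(- \frac{1}{23}\right) - \frac{19}{V}\right)}} = \frac{1}{V + \frac{1}{V - \left(\frac{3}{23} + \frac{19}{V}\right)}} = \frac{1}{V + \frac{1}{- \frac{3}{23} + V - \frac{19}{V}}}$)
$\left(\left(-77 - 1015\right) + h{\left(-44 \right)}\right) 1068 = \left(\left(-77 - 1015\right) + \frac{437 - 23 \left(-44\right)^{2} + 3 \left(-44\right)}{\left(-44\right) \left(414 - 23 \left(-44\right)^{2} + 3 \left(-44\right)\right)}\right) 1068 = \left(-1092 - \frac{437 - 44528 - 132}{44 \left(414 - 44528 - 132\right)}\right) 1068 = \left(-1092 - \frac{1}{44} \frac{1}{-44246} \left(-44223\right)\right) 1068 = \left(-1092 - \left(- \frac{1}{1946824}\right) \left(-44223\right)\right) 1068 = \left(-1092 - \frac{44223}{1946824}\right) 1068 = \left(- \frac{2125976031}{1946824}\right) 1068 = - \frac{567635600277}{486706}$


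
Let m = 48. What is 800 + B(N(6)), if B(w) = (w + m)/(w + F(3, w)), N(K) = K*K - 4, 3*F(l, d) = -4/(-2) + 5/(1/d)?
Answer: 34440/43 ≈ 800.93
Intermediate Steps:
F(l, d) = ⅔ + 5*d/3 (F(l, d) = (-4/(-2) + 5/(1/d))/3 = (-4*(-½) + 5*d)/3 = (2 + 5*d)/3 = ⅔ + 5*d/3)
N(K) = -4 + K² (N(K) = K² - 4 = -4 + K²)
B(w) = (48 + w)/(⅔ + 8*w/3) (B(w) = (w + 48)/(w + (⅔ + 5*w/3)) = (48 + w)/(⅔ + 8*w/3))
800 + B(N(6)) = 800 + 3*(48 + (-4 + 6²))/(2*(1 + 4*(-4 + 6²))) = 800 + 3*(48 + (-4 + 36))/(2*(1 + 4*(-4 + 36))) = 800 + 3*(48 + 32)/(2*(1 + 4*32)) = 800 + (3/2)*80/(1 + 128) = 800 + (3/2)*80/129 = 800 + (3/2)*(1/129)*80 = 800 + 40/43 = 34440/43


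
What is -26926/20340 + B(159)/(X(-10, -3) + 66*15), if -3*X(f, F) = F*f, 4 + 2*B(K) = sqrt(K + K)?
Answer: -330352/249165 + sqrt(318)/1960 ≈ -1.3167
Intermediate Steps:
B(K) = -2 + sqrt(2)*sqrt(K)/2 (B(K) = -2 + sqrt(K + K)/2 = -2 + sqrt(2*K)/2 = -2 + (sqrt(2)*sqrt(K))/2 = -2 + sqrt(2)*sqrt(K)/2)
X(f, F) = -F*f/3
-26926/20340 + B(159)/(X(-10, -3) + 66*15) = -26926/20340 + (-2 + sqrt(2)*sqrt(159)/2)/(-1/3*(-3)*(-10) + 66*15) = -26926*1/20340 + (-2 + sqrt(318)/2)/(-10 + 990) = -13463/10170 + (-2 + sqrt(318)/2)/980 = -13463/10170 + (-2 + sqrt(318)/2)*(1/980) = -13463/10170 + (-1/490 + sqrt(318)/1960) = -330352/249165 + sqrt(318)/1960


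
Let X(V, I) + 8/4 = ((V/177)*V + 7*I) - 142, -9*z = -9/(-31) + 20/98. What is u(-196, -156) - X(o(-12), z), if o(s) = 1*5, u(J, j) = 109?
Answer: 29180465/115227 ≈ 253.24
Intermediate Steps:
z = -751/13671 (z = -(-9/(-31) + 20/98)/9 = -(-9*(-1/31) + 20*(1/98))/9 = -(9/31 + 10/49)/9 = -⅑*751/1519 = -751/13671 ≈ -0.054934)
o(s) = 5
X(V, I) = -144 + 7*I + V²/177 (X(V, I) = -2 + (((V/177)*V + 7*I) - 142) = -2 + ((V²/177 + 7*I) - 142) = -2 + ((7*I + V²/177) - 142) = -2 + (-142 + 7*I + V²/177) = -144 + 7*I + V²/177)
u(-196, -156) - X(o(-12), z) = 109 - (-144 + 7*(-751/13671) + (1/177)*5²) = 109 - (-144 - 751/1953 + (1/177)*25) = 109 - (-144 - 751/1953 + 25/177) = 109 - 1*(-16620722/115227) = 109 + 16620722/115227 = 29180465/115227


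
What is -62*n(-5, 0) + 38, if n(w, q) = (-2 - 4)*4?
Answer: 1526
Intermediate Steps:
n(w, q) = -24 (n(w, q) = -6*4 = -24)
-62*n(-5, 0) + 38 = -62*(-24) + 38 = 1488 + 38 = 1526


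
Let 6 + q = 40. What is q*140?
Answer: 4760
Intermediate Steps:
q = 34 (q = -6 + 40 = 34)
q*140 = 34*140 = 4760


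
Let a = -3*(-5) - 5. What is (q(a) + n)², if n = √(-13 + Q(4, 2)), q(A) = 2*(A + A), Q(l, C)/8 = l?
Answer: (40 + √19)² ≈ 1967.7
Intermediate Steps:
Q(l, C) = 8*l
a = 10 (a = 15 - 5 = 10)
q(A) = 4*A (q(A) = 2*(2*A) = 4*A)
n = √19 (n = √(-13 + 8*4) = √(-13 + 32) = √19 ≈ 4.3589)
(q(a) + n)² = (4*10 + √19)² = (40 + √19)²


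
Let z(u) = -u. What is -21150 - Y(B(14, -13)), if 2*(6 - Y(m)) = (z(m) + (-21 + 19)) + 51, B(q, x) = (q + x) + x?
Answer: -42251/2 ≈ -21126.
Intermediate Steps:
B(q, x) = q + 2*x
Y(m) = -37/2 + m/2 (Y(m) = 6 - ((-m + (-21 + 19)) + 51)/2 = 6 - ((-m - 2) + 51)/2 = 6 - ((-2 - m) + 51)/2 = 6 - (49 - m)/2 = 6 + (-49/2 + m/2) = -37/2 + m/2)
-21150 - Y(B(14, -13)) = -21150 - (-37/2 + (14 + 2*(-13))/2) = -21150 - (-37/2 + (14 - 26)/2) = -21150 - (-37/2 + (½)*(-12)) = -21150 - (-37/2 - 6) = -21150 - 1*(-49/2) = -21150 + 49/2 = -42251/2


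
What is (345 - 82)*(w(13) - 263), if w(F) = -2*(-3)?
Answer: -67591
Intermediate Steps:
w(F) = 6
(345 - 82)*(w(13) - 263) = (345 - 82)*(6 - 263) = 263*(-257) = -67591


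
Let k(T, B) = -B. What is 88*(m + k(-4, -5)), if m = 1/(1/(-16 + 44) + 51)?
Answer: 631224/1429 ≈ 441.72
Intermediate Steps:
m = 28/1429 (m = 1/(1/28 + 51) = 1/(1429/28) = 28/1429 ≈ 0.019594)
88*(m + k(-4, -5)) = 88*(28/1429 - 1*(-5)) = 88*(28/1429 + 5) = 88*(7173/1429) = 631224/1429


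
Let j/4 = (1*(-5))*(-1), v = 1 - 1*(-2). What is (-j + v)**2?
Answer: 289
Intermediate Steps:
v = 3 (v = 1 + 2 = 3)
j = 20 (j = 4*((1*(-5))*(-1)) = 4*(-5*(-1)) = 4*5 = 20)
(-j + v)**2 = (-1*20 + 3)**2 = (-20 + 3)**2 = (-17)**2 = 289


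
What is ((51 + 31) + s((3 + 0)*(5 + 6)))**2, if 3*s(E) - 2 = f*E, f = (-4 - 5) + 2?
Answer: 289/9 ≈ 32.111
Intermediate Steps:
f = -7 (f = -9 + 2 = -7)
s(E) = 2/3 - 7*E/3 (s(E) = 2/3 + (-7*E)/3 = 2/3 - 7*E/3)
((51 + 31) + s((3 + 0)*(5 + 6)))**2 = ((51 + 31) + (2/3 - 7*(3 + 0)*(5 + 6)/3))**2 = (82 + (2/3 - 7*11))**2 = (82 + (2/3 - 7/3*33))**2 = (82 + (2/3 - 77))**2 = (82 - 229/3)**2 = (17/3)**2 = 289/9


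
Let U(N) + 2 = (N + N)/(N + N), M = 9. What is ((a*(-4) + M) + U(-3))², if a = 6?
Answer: 256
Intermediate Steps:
U(N) = -1 (U(N) = -2 + (N + N)/(N + N) = -2 + (2*N)/((2*N)) = -2 + (2*N)*(1/(2*N)) = -2 + 1 = -1)
((a*(-4) + M) + U(-3))² = ((6*(-4) + 9) - 1)² = ((-24 + 9) - 1)² = (-15 - 1)² = (-16)² = 256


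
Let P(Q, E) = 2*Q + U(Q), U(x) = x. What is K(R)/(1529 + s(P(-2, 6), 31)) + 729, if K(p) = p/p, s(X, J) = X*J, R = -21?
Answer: 979048/1343 ≈ 729.00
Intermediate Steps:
P(Q, E) = 3*Q (P(Q, E) = 2*Q + Q = 3*Q)
s(X, J) = J*X
K(p) = 1
K(R)/(1529 + s(P(-2, 6), 31)) + 729 = 1/(1529 + 31*(3*(-2))) + 729 = 1/(1529 + 31*(-6)) + 729 = 1/(1529 - 186) + 729 = 1/1343 + 729 = 979048/1343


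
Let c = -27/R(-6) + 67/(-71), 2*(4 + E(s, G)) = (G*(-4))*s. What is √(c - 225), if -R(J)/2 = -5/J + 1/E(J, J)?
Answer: 2*I*√9231883133/13277 ≈ 14.474*I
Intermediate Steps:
E(s, G) = -4 - 2*G*s (E(s, G) = -4 + ((G*(-4))*s)/2 = -4 + ((-4*G)*s)/2 = -4 + (-4*G*s)/2 = -4 - 2*G*s)
R(J) = -2/(-4 - 2*J²) + 10/J (R(J) = -2*(-5/J + 1/(-4 - 2*J*J)) = -2*(-5/J + 1/(-4 - 2*J²)) = -2*(1/(-4 - 2*J²) - 5/J) = -2/(-4 - 2*J²) + 10/J)
c = 206009/13277 (c = -27*(-6*(2 + (-6)²)/(20 - 6 + 10*(-6)²)) + 67/(-71) = -27*(-6*(2 + 36)/(20 - 6 + 10*36)) + 67*(-1/71) = -27*(-228/(20 - 6 + 360)) - 67/71 = -27/((-⅙*1/38*374)) - 67/71 = -27/(-187/114) - 67/71 = -27*(-114/187) - 67/71 = 3078/187 - 67/71 = 206009/13277 ≈ 15.516)
√(c - 225) = √(206009/13277 - 225) = √(-2781316/13277) = 2*I*√9231883133/13277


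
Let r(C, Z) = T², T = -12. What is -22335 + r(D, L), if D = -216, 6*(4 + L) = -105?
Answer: -22191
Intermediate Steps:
L = -43/2 (L = -4 + (⅙)*(-105) = -4 - 35/2 = -43/2 ≈ -21.500)
r(C, Z) = 144 (r(C, Z) = (-12)² = 144)
-22335 + r(D, L) = -22335 + 144 = -22191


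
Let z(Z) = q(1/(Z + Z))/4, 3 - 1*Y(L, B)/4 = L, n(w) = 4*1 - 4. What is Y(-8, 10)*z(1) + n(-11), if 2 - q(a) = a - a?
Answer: 22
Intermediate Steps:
n(w) = 0 (n(w) = 4 - 4 = 0)
Y(L, B) = 12 - 4*L
q(a) = 2 (q(a) = 2 - (a - a) = 2 - 1*0 = 2 + 0 = 2)
z(Z) = 1/2 (z(Z) = 2/4 = 2*(1/4) = 1/2)
Y(-8, 10)*z(1) + n(-11) = (12 - 4*(-8))*(1/2) + 0 = (12 + 32)*(1/2) + 0 = 44*(1/2) + 0 = 22 + 0 = 22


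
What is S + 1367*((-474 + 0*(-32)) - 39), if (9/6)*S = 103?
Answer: -2103607/3 ≈ -7.0120e+5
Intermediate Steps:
S = 206/3 (S = (⅔)*103 = 206/3 ≈ 68.667)
S + 1367*((-474 + 0*(-32)) - 39) = 206/3 + 1367*((-474 + 0*(-32)) - 39) = 206/3 + 1367*((-474 + 0) - 39) = 206/3 + 1367*(-474 - 39) = 206/3 + 1367*(-513) = 206/3 - 701271 = -2103607/3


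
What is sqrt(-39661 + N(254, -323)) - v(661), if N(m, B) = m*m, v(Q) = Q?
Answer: -661 + sqrt(24855) ≈ -503.35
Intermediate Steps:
N(m, B) = m**2
sqrt(-39661 + N(254, -323)) - v(661) = sqrt(-39661 + 254**2) - 1*661 = sqrt(-39661 + 64516) - 661 = sqrt(24855) - 661 = -661 + sqrt(24855)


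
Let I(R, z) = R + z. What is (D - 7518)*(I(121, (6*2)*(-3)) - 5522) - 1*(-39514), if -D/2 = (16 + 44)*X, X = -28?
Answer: 22646560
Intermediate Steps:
D = 3360 (D = -2*(16 + 44)*(-28) = -120*(-28) = -2*(-1680) = 3360)
(D - 7518)*(I(121, (6*2)*(-3)) - 5522) - 1*(-39514) = (3360 - 7518)*((121 + (6*2)*(-3)) - 5522) - 1*(-39514) = -4158*((121 + 12*(-3)) - 5522) + 39514 = -4158*((121 - 36) - 5522) + 39514 = -4158*(85 - 5522) + 39514 = -4158*(-5437) + 39514 = 22607046 + 39514 = 22646560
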